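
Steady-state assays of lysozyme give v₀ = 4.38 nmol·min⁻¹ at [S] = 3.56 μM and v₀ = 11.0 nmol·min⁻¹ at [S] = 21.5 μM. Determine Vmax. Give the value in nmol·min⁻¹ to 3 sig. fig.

15.7 nmol·min⁻¹

From v = Vmax[S]/(Km+[S]), each point gives Vmax = v(Km+[S])/[S].
Equating: 4.38(Km+3.56)/3.56 = 11.0(Km+21.5)/21.5.
1.230·Km + 4.38 = 0.5116·Km + 11.0, so (1.230 − 0.5116)·Km = 11.0 − 4.38.
Km = 6.620/0.7187 = 9.21 μM; then Vmax = 4.38(9.21+3.56)/3.56 = 15.7 nmol·min⁻¹.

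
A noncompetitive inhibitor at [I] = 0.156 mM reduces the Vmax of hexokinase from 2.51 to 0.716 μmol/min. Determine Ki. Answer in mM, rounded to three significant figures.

0.0623 mM

Noncompetitive: Vmax,app = Vmax/α with α = 1 + [I]/Ki.
α = Vmax/Vmax,app = 2.51/0.716 = 3.506.
Since α = 1 + [I]/Ki, [I]/Ki = 3.506 − 1 = 2.506 and Ki = 0.156/2.506 = 0.0623 mM.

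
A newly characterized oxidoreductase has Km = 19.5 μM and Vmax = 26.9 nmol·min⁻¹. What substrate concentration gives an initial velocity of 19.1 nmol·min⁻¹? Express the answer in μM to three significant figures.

47.8 μM

The required fractional saturation is v/Vmax = 19.1/26.9 = 0.7100.
Then [S]/(Km+[S]) = 0.7100 ⇒ [S] = 19.5 × 0.7100/(1 − 0.7100) = 47.8 μM.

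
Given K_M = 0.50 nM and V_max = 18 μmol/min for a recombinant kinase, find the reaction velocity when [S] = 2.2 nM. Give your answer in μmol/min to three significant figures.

14.7 μmol/min

v = Vmax·[S]/(Km + [S]) = 18 × 2.2 / (0.50 + 2.2)
  = 39.60 / 2.700 = 14.7 μmol/min.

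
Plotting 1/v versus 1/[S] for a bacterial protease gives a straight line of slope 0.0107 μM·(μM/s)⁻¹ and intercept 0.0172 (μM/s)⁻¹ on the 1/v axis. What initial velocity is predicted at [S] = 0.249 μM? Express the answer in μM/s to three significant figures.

16.6 μM/s

The y-intercept is 1/Vmax, so Vmax = 1/0.0172 = 58.1 μM/s.
The slope is Km/Vmax, so Km = 0.0107 × 58.1 = 0.622 μM.
Then v = 58.1 × 0.249/(0.622 + 0.249) = 16.6 μM/s.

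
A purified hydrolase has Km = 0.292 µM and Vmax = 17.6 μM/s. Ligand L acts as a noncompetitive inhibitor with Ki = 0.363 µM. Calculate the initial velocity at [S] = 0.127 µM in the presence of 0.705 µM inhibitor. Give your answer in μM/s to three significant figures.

α = 1 + [I]/Ki = 1 + 0.705/0.363 = 2.942.
For a noncompetitive inhibitor, Vmax is reduced to Vmax/α while Km is unchanged: Km,app = 0.292 µM, Vmax,app = 5.98 μM/s.
v = Vmax,app·[S]/(Km,app + [S]) = 5.98 × 0.127/(0.292 + 0.127) = 1.81 μM/s.

1.81 μM/s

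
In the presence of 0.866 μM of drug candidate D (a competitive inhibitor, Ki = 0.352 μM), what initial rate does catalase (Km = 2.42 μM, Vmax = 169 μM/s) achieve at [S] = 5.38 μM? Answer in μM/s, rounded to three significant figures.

66.1 μM/s

α = 1 + [I]/Ki = 1 + 0.866/0.352 = 3.460.
For a competitive inhibitor, Vmax is unchanged and the apparent Km becomes α·Km: Km,app = 8.37 μM, Vmax,app = 169 μM/s.
v = Vmax,app·[S]/(Km,app + [S]) = 169 × 5.38/(8.37 + 5.38) = 66.1 μM/s.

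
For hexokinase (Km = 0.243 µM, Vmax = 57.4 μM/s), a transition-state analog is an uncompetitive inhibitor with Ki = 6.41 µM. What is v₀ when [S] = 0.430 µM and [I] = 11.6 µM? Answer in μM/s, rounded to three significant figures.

With α = 1 + [I]/Ki = 1 + 11.6/6.41 = 2.810, the uncompetitive rate law is v = (Vmax/α)·[S] / (Km/α + [S]).
v = (57.4/2.810)×0.430 / (0.243/2.810 + 0.430) = 8.785/0.5165 = 17.0 μM/s.

17.0 μM/s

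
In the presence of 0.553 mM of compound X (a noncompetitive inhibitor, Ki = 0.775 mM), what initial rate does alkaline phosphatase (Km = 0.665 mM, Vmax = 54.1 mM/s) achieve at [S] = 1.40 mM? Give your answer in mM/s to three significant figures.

With α = 1 + [I]/Ki = 1 + 0.553/0.775 = 1.714, the noncompetitive rate law is v = (Vmax/α)·[S] / (Km + [S]).
v = (54.1/1.714)×1.40 / (0.665 + 1.40) = 44.20/2.065 = 21.4 mM/s.

21.4 mM/s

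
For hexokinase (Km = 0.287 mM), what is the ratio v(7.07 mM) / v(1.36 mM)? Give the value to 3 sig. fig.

Since Vmax cancels, v₂/v₁ = [S]₂(Km+[S]₁) / [S]₁(Km+[S]₂).
= 7.07×(0.287+1.36) / (1.36×(0.287+7.07)) = 11.64/10.01 = 1.16.

1.16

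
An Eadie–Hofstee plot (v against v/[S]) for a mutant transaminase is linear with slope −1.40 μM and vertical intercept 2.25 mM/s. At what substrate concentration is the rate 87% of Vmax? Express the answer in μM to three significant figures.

9.37 μM

The Eadie–Hofstee slope gives Km = 1.40 μM (slope = −Km).
v/Vmax = [S]/(Km+[S]) = 0.87 ⇒ [S] = Km·0.87/(1−0.87) = 1.40 × 6.692 = 9.37 μM.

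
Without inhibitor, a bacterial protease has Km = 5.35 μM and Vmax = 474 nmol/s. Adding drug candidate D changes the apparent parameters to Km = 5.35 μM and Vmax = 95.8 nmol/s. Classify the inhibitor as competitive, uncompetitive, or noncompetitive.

noncompetitive

Vmax decreases (474 → 95.8 nmol/s) while Km is unchanged — pure noncompetitive inhibition.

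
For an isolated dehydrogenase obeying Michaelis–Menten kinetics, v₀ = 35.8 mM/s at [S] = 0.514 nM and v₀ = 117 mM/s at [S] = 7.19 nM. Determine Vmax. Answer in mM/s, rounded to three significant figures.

In reciprocal form, 1/v = (Km/Vmax)·(1/[S]) + 1/Vmax. The two points give (1/[S], 1/v) = (1.946, 0.02793) and (0.1391, 0.008547).
Slope = (0.02793 − 0.008547)/(1.946 − 0.1391) = 0.01073; intercept = 0.02793 − 0.01073×1.946 = 0.007054.
Vmax = 1/intercept = 142 mM/s; Km = slope × Vmax = 0.01073 × 142 = 1.52 nM.

142 mM/s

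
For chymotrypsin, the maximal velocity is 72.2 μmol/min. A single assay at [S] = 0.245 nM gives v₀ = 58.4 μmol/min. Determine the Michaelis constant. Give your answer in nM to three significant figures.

From v = Vmax[S]/(Km+[S]), Km = [S](Vmax − v)/v.
Km = 0.245 × (72.2 − 58.4) / 58.4 = 3.381/58.4 = 0.0579 nM.

0.0579 nM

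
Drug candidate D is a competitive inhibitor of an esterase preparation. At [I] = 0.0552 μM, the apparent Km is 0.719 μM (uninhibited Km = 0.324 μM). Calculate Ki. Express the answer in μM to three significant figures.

Competitive: Km,app = α·Km with α = 1 + [I]/Ki.
α = Km,app/Km = 0.719/0.324 = 2.219.
Ki = [I]/(α − 1) = 0.0552/1.219 = 0.0453 μM.

0.0453 μM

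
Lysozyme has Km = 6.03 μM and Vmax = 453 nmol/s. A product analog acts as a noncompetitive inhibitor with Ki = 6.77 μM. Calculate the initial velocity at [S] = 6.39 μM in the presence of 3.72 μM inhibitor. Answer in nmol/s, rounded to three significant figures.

150 nmol/s

With α = 1 + [I]/Ki = 1 + 3.72/6.77 = 1.549, the noncompetitive rate law is v = (Vmax/α)·[S] / (Km + [S]).
v = (453/1.549)×6.39 / (6.03 + 6.39) = 1868/12.42 = 150 nmol/s.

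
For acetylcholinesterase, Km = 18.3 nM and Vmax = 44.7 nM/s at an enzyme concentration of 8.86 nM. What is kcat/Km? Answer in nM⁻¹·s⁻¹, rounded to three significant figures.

0.276 nM⁻¹·s⁻¹

kcat = Vmax/[E]total = 44.7/8.86 = 5.05 s⁻¹.
kcat/Km = 5.05/18.3 = 0.276 nM⁻¹·s⁻¹.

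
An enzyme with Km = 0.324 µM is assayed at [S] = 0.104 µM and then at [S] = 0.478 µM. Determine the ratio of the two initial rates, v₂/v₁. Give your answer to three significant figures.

2.45

Since Vmax cancels, v₂/v₁ = [S]₂(Km+[S]₁) / [S]₁(Km+[S]₂).
= 0.478×(0.324+0.104) / (0.104×(0.324+0.478)) = 0.2046/0.08341 = 2.45.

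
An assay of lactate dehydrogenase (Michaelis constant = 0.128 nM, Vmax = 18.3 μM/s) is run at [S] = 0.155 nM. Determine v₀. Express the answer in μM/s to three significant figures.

10.0 μM/s

v = Vmax·[S]/(Km + [S]) = 18.3 × 0.155 / (0.128 + 0.155)
  = 2.836 / 0.2830 = 10.0 μM/s.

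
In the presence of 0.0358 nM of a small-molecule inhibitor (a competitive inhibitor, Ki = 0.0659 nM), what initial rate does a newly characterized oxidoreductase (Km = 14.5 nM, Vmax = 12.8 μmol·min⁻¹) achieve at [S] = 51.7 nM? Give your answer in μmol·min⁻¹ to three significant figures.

With α = 1 + [I]/Ki = 1 + 0.0358/0.0659 = 1.543, the competitive rate law is v = Vmax[S] / (αKm + [S]).
v = 12.8×51.7 / (1.543×14.5 + 51.7) = 661.8/74.08 = 8.93 μmol·min⁻¹.

8.93 μmol·min⁻¹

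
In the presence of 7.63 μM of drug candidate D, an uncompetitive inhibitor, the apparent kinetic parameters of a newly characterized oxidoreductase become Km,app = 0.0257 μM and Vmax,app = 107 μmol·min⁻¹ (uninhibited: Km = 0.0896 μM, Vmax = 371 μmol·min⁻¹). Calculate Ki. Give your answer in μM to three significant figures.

3.09 μM

Uncompetitive: Vmax,app = Vmax/α (and Km,app = Km/α) with α = 1 + [I]/Ki.
α = Vmax/Vmax,app = 371/107 = 3.467.
Since α = 1 + [I]/Ki, [I]/Ki = 3.467 − 1 = 2.467 and Ki = 7.63/2.467 = 3.09 μM.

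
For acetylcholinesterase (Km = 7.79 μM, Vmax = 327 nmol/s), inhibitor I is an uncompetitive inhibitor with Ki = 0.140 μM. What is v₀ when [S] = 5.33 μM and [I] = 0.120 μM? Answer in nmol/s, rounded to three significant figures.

98.5 nmol/s

α = 1 + [I]/Ki = 1 + 0.120/0.140 = 1.857.
For an uncompetitive inhibitor, both parameters are divided by α, giving Vmax/α and Km/α: Km,app = 4.19 μM, Vmax,app = 176 nmol/s.
v = Vmax,app·[S]/(Km,app + [S]) = 176 × 5.33/(4.19 + 5.33) = 98.5 nmol/s.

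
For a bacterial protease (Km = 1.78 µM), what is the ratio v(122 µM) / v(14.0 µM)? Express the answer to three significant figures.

1.11

Since Vmax cancels, v₂/v₁ = [S]₂(Km+[S]₁) / [S]₁(Km+[S]₂).
= 122×(1.78+14.0) / (14.0×(1.78+122)) = 1925/1733 = 1.11.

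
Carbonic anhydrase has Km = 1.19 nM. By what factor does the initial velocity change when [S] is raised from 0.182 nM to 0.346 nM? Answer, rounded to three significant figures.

The fractional saturations are [S]/(Km+[S]) = 0.182/1.372 = 0.1327 and 0.346/1.536 = 0.2253.
v₂/v₁ is just their ratio: 0.2253/0.1327 = 1.70.

1.70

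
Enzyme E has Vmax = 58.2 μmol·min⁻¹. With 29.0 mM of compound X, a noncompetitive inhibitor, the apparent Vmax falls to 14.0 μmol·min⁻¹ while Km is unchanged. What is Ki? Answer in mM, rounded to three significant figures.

Noncompetitive: Vmax,app = Vmax/α with α = 1 + [I]/Ki.
α = Vmax/Vmax,app = 58.2/14.0 = 4.157.
Ki = [I]/(α − 1) = 29.0/3.157 = 9.19 mM.

9.19 mM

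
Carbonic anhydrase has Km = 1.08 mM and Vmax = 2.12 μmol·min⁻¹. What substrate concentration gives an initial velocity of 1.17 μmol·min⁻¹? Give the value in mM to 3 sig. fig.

Rearranging v = Vmax[S]/(Km+[S]) gives [S] = Km·v/(Vmax − v).
[S] = 1.08 × 1.17 / (2.12 − 1.17) = 1.264/0.9500 = 1.33 mM.

1.33 mM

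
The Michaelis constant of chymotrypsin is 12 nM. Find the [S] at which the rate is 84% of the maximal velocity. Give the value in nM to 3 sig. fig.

63.0 nM

v/Vmax = [S]/(Km+[S]) = 0.84, so [S] = Km·0.84/(1 − 0.84) = 12 × 5.250.
[S] = 63.0 nM.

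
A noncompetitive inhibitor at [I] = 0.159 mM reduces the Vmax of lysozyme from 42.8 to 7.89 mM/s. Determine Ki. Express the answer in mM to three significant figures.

Noncompetitive: Vmax,app = Vmax/α with α = 1 + [I]/Ki.
α = Vmax/Vmax,app = 42.8/7.89 = 5.425.
Since α = 1 + [I]/Ki, [I]/Ki = 5.425 − 1 = 4.425 and Ki = 0.159/4.425 = 0.0359 mM.

0.0359 mM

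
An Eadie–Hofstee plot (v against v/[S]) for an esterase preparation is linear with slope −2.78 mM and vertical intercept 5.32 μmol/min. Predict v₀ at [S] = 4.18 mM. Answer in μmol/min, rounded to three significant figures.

3.20 μmol/min

In the Eadie–Hofstee form v = Vmax − Km·(v/[S]), the slope is −Km and the intercept is Vmax, so Km = 2.78 mM and Vmax = 5.32 μmol/min.
v = 5.32 × 4.18/(2.78 + 4.18) = 3.20 μmol/min.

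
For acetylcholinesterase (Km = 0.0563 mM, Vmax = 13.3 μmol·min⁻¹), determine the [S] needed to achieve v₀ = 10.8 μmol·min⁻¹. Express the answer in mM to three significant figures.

The required fractional saturation is v/Vmax = 10.8/13.3 = 0.8120.
Then [S]/(Km+[S]) = 0.8120 ⇒ [S] = 0.0563 × 0.8120/(1 − 0.8120) = 0.243 mM.

0.243 mM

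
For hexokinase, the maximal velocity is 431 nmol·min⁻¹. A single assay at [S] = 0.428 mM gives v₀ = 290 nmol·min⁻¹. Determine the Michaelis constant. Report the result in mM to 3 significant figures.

From v = Vmax[S]/(Km+[S]), Km = [S](Vmax − v)/v.
Km = 0.428 × (431 − 290) / 290 = 60.35/290 = 0.208 mM.

0.208 mM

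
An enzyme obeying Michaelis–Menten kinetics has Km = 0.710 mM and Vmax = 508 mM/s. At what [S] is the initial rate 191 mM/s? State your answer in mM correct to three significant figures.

0.428 mM

The required fractional saturation is v/Vmax = 191/508 = 0.3760.
Then [S]/(Km+[S]) = 0.3760 ⇒ [S] = 0.710 × 0.3760/(1 − 0.3760) = 0.428 mM.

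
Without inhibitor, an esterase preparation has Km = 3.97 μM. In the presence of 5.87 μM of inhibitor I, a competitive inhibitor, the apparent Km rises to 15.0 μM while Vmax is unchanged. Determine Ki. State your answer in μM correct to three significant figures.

2.11 μM

Competitive: Km,app = α·Km with α = 1 + [I]/Ki.
α = Km,app/Km = 15.0/3.97 = 3.778.
Ki = [I]/(α − 1) = 5.87/2.778 = 2.11 μM.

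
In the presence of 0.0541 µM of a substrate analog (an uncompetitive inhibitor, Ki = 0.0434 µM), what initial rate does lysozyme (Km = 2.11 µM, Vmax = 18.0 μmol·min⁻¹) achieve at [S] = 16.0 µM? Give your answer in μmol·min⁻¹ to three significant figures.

α = 1 + [I]/Ki = 1 + 0.0541/0.0434 = 2.247.
For an uncompetitive inhibitor, both parameters are divided by α, giving Vmax/α and Km/α: Km,app = 0.939 µM, Vmax,app = 8.01 μmol·min⁻¹.
v = Vmax,app·[S]/(Km,app + [S]) = 8.01 × 16.0/(0.939 + 16.0) = 7.57 μmol·min⁻¹.

7.57 μmol·min⁻¹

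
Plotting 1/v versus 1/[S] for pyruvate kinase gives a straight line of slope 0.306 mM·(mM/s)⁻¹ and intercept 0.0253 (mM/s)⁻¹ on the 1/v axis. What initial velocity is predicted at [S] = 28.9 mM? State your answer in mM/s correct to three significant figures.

27.9 mM/s

The y-intercept is 1/Vmax, so Vmax = 1/0.0253 = 39.5 mM/s.
The slope is Km/Vmax, so Km = 0.306 × 39.5 = 12.1 mM.
Then v = 39.5 × 28.9/(12.1 + 28.9) = 27.9 mM/s.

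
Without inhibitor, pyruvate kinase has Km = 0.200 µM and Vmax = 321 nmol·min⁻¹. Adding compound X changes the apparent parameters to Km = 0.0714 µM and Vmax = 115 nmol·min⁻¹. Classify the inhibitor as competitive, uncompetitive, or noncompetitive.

uncompetitive

Both Km and Vmax decrease by the same factor (~2.80-fold) — characteristic of uncompetitive inhibition.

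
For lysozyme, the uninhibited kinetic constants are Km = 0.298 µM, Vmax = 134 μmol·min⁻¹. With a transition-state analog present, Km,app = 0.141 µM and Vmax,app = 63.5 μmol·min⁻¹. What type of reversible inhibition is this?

Both Km and Vmax decrease by the same factor (~2.11-fold) — characteristic of uncompetitive inhibition.

uncompetitive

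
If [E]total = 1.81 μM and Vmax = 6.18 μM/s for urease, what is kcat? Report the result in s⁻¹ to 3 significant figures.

kcat = Vmax/[E]total = 6.18 μM/s / 1.81 μM = 3.41 s⁻¹.

3.41 s⁻¹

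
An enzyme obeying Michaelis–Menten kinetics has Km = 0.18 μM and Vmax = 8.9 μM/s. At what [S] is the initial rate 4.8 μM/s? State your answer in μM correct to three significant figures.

0.211 μM

The required fractional saturation is v/Vmax = 4.8/8.9 = 0.5393.
Then [S]/(Km+[S]) = 0.5393 ⇒ [S] = 0.18 × 0.5393/(1 − 0.5393) = 0.211 μM.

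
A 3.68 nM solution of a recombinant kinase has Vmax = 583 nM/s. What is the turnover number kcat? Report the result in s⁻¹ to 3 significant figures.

kcat = Vmax/[E]total = 583 nM/s / 3.68 nM = 158 s⁻¹.

158 s⁻¹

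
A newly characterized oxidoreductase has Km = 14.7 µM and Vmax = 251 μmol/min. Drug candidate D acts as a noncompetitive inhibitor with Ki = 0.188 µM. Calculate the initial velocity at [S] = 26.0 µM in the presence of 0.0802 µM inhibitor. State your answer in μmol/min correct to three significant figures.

112 μmol/min

With α = 1 + [I]/Ki = 1 + 0.0802/0.188 = 1.427, the noncompetitive rate law is v = (Vmax/α)·[S] / (Km + [S]).
v = (251/1.427)×26.0 / (14.7 + 26.0) = 4575/40.70 = 112 μmol/min.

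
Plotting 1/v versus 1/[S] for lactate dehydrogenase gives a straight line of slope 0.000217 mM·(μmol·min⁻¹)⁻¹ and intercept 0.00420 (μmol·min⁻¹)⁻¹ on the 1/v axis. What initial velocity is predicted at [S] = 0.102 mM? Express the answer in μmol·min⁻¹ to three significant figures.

The y-intercept is 1/Vmax, so Vmax = 1/0.00420 = 238 μmol·min⁻¹.
The slope is Km/Vmax, so Km = 0.000217 × 238 = 0.0517 mM.
Then v = 238 × 0.102/(0.0517 + 0.102) = 158 μmol·min⁻¹.

158 μmol·min⁻¹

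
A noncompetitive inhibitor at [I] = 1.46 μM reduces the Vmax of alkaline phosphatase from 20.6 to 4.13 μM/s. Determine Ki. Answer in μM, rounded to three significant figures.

0.366 μM

Noncompetitive: Vmax,app = Vmax/α with α = 1 + [I]/Ki.
α = Vmax/Vmax,app = 20.6/4.13 = 4.988.
Ki = [I]/(α − 1) = 1.46/3.988 = 0.366 μM.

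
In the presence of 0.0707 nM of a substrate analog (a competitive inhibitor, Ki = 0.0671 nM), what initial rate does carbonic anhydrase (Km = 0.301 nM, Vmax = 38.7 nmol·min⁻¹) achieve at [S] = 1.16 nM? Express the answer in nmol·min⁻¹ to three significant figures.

25.2 nmol·min⁻¹

With α = 1 + [I]/Ki = 1 + 0.0707/0.0671 = 2.054, the competitive rate law is v = Vmax[S] / (αKm + [S]).
v = 38.7×1.16 / (2.054×0.301 + 1.16) = 44.89/1.778 = 25.2 nmol·min⁻¹.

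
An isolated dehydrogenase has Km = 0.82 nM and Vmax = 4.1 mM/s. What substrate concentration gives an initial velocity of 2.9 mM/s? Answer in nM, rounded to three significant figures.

1.98 nM

Rearranging v = Vmax[S]/(Km+[S]) gives [S] = Km·v/(Vmax − v).
[S] = 0.82 × 2.9 / (4.1 − 2.9) = 2.378/1.200 = 1.98 nM.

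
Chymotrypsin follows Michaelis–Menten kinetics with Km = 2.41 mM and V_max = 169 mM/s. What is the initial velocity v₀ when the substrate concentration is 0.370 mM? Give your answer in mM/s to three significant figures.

v = Vmax·[S]/(Km + [S]) = 169 × 0.370 / (2.41 + 0.370)
  = 62.53 / 2.780 = 22.5 mM/s.

22.5 mM/s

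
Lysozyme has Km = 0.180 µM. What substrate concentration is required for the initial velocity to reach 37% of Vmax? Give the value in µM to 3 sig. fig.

0.106 µM

v/Vmax = [S]/(Km+[S]) = 0.37, so [S] = Km·0.37/(1 − 0.37) = 0.180 × 0.5873.
[S] = 0.106 µM.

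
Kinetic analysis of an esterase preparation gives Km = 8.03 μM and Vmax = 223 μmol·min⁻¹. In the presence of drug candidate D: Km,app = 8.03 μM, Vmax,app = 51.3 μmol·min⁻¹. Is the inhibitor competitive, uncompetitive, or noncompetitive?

noncompetitive

Vmax decreases (223 → 51.3 μmol·min⁻¹) while Km is unchanged — pure noncompetitive inhibition.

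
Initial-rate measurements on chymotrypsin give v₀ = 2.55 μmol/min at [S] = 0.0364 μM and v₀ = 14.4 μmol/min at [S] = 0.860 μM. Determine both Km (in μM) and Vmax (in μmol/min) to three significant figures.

From v = Vmax[S]/(Km+[S]), each point gives Vmax = v(Km+[S])/[S].
Equating: 2.55(Km+0.0364)/0.0364 = 14.4(Km+0.860)/0.860.
70.05·Km + 2.55 = 16.74·Km + 14.4, so (70.05 − 16.74)·Km = 14.4 − 2.55.
Km = 11.85/53.31 = 0.222 μM; then Vmax = 2.55(0.222+0.0364)/0.0364 = 18.1 μmol/min.

Km = 0.222 μM; Vmax = 18.1 μmol/min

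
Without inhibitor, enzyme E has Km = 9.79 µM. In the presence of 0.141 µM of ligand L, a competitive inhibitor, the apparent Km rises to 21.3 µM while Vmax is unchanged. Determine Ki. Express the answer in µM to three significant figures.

Competitive: Km,app = α·Km with α = 1 + [I]/Ki.
α = Km,app/Km = 21.3/9.79 = 2.176.
Since α = 1 + [I]/Ki, [I]/Ki = 2.176 − 1 = 1.176 and Ki = 0.141/1.176 = 0.120 µM.

0.120 µM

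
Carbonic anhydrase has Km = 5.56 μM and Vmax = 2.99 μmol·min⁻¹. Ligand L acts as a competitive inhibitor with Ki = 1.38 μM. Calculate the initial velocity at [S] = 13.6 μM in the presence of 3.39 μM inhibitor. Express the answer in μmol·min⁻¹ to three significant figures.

α = 1 + [I]/Ki = 1 + 3.39/1.38 = 3.457.
For a competitive inhibitor, Vmax is unchanged and the apparent Km becomes α·Km: Km,app = 19.2 μM, Vmax,app = 2.99 μmol·min⁻¹.
v = Vmax,app·[S]/(Km,app + [S]) = 2.99 × 13.6/(19.2 + 13.6) = 1.24 μmol·min⁻¹.

1.24 μmol·min⁻¹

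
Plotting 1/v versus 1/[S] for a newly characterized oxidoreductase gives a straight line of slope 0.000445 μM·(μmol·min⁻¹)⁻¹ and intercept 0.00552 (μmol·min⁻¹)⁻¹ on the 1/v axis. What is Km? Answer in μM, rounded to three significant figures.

y-intercept = 1/Vmax ⇒ Vmax = 181 μmol·min⁻¹; slope = Km/Vmax ⇒ Km = slope × Vmax.
Km = 0.000445 × 181 = 0.0806 μM.

0.0806 μM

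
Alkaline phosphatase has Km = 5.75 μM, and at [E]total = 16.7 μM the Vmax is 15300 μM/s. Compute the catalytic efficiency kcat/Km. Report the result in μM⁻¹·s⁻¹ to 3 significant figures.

kcat = Vmax/[E]total = 15300/16.7 = 916 s⁻¹.
kcat/Km = 916/5.75 = 159 μM⁻¹·s⁻¹.

159 μM⁻¹·s⁻¹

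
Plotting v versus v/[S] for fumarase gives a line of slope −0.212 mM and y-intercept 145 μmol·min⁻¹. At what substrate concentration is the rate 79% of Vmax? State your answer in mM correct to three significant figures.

0.798 mM

The Eadie–Hofstee slope gives Km = 0.212 mM (slope = −Km).
v/Vmax = [S]/(Km+[S]) = 0.79 ⇒ [S] = Km·0.79/(1−0.79) = 0.212 × 3.762 = 0.798 mM.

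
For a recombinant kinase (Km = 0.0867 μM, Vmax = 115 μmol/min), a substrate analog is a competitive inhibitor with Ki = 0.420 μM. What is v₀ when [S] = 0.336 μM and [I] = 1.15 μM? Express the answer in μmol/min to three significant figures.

58.5 μmol/min

α = 1 + [I]/Ki = 1 + 1.15/0.420 = 3.738.
For a competitive inhibitor, Vmax is unchanged and the apparent Km becomes α·Km: Km,app = 0.324 μM, Vmax,app = 115 μmol/min.
v = Vmax,app·[S]/(Km,app + [S]) = 115 × 0.336/(0.324 + 0.336) = 58.5 μmol/min.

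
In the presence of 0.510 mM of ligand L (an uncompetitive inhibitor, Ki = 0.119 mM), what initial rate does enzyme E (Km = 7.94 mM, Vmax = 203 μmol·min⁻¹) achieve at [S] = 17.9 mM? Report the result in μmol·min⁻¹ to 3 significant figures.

With α = 1 + [I]/Ki = 1 + 0.510/0.119 = 5.286, the uncompetitive rate law is v = (Vmax/α)·[S] / (Km/α + [S]).
v = (203/5.286)×17.9 / (7.94/5.286 + 17.9) = 687.5/19.40 = 35.4 μmol·min⁻¹.

35.4 μmol·min⁻¹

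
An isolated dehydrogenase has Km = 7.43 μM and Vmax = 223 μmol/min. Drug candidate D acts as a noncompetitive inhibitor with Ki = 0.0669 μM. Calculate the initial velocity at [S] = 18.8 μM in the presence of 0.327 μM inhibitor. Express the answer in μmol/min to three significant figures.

α = 1 + [I]/Ki = 1 + 0.327/0.0669 = 5.888.
For a noncompetitive inhibitor, Vmax is reduced to Vmax/α while Km is unchanged: Km,app = 7.43 μM, Vmax,app = 37.9 μmol/min.
v = Vmax,app·[S]/(Km,app + [S]) = 37.9 × 18.8/(7.43 + 18.8) = 27.1 μmol/min.

27.1 μmol/min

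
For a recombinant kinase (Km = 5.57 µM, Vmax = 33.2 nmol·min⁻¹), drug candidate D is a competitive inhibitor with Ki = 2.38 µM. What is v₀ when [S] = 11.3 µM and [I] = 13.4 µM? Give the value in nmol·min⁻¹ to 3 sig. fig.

α = 1 + [I]/Ki = 1 + 13.4/2.38 = 6.630.
For a competitive inhibitor, Vmax is unchanged and the apparent Km becomes α·Km: Km,app = 36.9 µM, Vmax,app = 33.2 nmol·min⁻¹.
v = Vmax,app·[S]/(Km,app + [S]) = 33.2 × 11.3/(36.9 + 11.3) = 7.78 nmol·min⁻¹.

7.78 nmol·min⁻¹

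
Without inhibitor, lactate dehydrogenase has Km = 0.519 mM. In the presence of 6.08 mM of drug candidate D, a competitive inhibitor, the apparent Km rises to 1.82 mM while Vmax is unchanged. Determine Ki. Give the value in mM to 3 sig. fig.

2.43 mM

Competitive: Km,app = α·Km with α = 1 + [I]/Ki.
α = Km,app/Km = 1.82/0.519 = 3.507.
Since α = 1 + [I]/Ki, [I]/Ki = 3.507 − 1 = 2.507 and Ki = 6.08/2.507 = 2.43 mM.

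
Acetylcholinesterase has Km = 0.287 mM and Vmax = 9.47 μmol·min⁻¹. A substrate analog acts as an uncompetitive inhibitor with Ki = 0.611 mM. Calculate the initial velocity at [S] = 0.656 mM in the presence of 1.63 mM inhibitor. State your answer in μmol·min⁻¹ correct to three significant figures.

2.31 μmol·min⁻¹

α = 1 + [I]/Ki = 1 + 1.63/0.611 = 3.668.
For an uncompetitive inhibitor, both parameters are divided by α, giving Vmax/α and Km/α: Km,app = 0.0782 mM, Vmax,app = 2.58 μmol·min⁻¹.
v = Vmax,app·[S]/(Km,app + [S]) = 2.58 × 0.656/(0.0782 + 0.656) = 2.31 μmol·min⁻¹.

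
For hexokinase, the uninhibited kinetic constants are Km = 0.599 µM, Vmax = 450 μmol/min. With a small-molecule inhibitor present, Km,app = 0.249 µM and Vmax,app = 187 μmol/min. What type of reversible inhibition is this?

uncompetitive

Both Km and Vmax decrease by the same factor (~2.41-fold) — characteristic of uncompetitive inhibition.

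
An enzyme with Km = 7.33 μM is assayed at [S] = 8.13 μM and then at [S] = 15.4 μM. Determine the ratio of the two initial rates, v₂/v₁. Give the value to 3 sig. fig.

1.29

The fractional saturations are [S]/(Km+[S]) = 8.13/15.46 = 0.5259 and 15.4/22.73 = 0.6775.
v₂/v₁ is just their ratio: 0.6775/0.5259 = 1.29.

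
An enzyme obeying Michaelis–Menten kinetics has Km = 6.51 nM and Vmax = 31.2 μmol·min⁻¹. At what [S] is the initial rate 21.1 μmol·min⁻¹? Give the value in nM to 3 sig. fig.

13.6 nM

Rearranging v = Vmax[S]/(Km+[S]) gives [S] = Km·v/(Vmax − v).
[S] = 6.51 × 21.1 / (31.2 − 21.1) = 137.4/10.10 = 13.6 nM.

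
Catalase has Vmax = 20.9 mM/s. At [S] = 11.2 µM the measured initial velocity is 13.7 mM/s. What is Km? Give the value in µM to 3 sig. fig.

5.89 µM

From v = Vmax[S]/(Km+[S]), Km = [S](Vmax − v)/v.
Km = 11.2 × (20.9 − 13.7) / 13.7 = 80.64/13.7 = 5.89 µM.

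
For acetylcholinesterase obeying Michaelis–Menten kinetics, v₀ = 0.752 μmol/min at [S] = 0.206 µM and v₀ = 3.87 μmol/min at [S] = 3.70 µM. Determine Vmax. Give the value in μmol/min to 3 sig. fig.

From v = Vmax[S]/(Km+[S]), each point gives Vmax = v(Km+[S])/[S].
Equating: 0.752(Km+0.206)/0.206 = 3.87(Km+3.70)/3.70.
3.650·Km + 0.752 = 1.046·Km + 3.87, so (3.650 − 1.046)·Km = 3.87 − 0.752.
Km = 3.118/2.605 = 1.20 µM; then Vmax = 0.752(1.20+0.206)/0.206 = 5.12 μmol/min.

5.12 μmol/min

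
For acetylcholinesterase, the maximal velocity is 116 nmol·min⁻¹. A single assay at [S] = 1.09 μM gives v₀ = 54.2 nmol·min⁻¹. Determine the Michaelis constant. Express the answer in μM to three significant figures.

1.24 μM

From v = Vmax[S]/(Km+[S]), Km = [S](Vmax − v)/v.
Km = 1.09 × (116 − 54.2) / 54.2 = 67.36/54.2 = 1.24 μM.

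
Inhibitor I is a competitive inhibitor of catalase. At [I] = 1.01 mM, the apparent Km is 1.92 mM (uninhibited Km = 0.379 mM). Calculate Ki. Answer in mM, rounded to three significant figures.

Competitive: Km,app = α·Km with α = 1 + [I]/Ki.
α = Km,app/Km = 1.92/0.379 = 5.066.
Since α = 1 + [I]/Ki, [I]/Ki = 5.066 − 1 = 4.066 and Ki = 1.01/4.066 = 0.248 mM.

0.248 mM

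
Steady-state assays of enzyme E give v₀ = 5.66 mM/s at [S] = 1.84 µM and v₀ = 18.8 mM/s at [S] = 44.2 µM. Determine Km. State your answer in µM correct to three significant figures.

4.96 µM

In reciprocal form, 1/v = (Km/Vmax)·(1/[S]) + 1/Vmax. The two points give (1/[S], 1/v) = (0.5435, 0.1767) and (0.02262, 0.05319).
Slope = (0.1767 − 0.05319)/(0.5435 − 0.02262) = 0.2371; intercept = 0.1767 − 0.2371×0.5435 = 0.04783.
Vmax = 1/intercept = 20.9 mM/s; Km = slope × Vmax = 0.2371 × 20.9 = 4.96 µM.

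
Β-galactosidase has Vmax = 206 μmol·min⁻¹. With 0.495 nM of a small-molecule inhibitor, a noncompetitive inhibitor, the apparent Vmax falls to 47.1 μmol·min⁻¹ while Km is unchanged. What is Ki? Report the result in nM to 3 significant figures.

Noncompetitive: Vmax,app = Vmax/α with α = 1 + [I]/Ki.
α = Vmax/Vmax,app = 206/47.1 = 4.374.
Ki = [I]/(α − 1) = 0.495/3.374 = 0.147 nM.

0.147 nM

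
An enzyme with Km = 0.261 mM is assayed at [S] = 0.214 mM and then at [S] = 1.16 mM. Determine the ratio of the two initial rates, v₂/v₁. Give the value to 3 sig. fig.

The fractional saturations are [S]/(Km+[S]) = 0.214/0.4750 = 0.4505 and 1.16/1.421 = 0.8163.
v₂/v₁ is just their ratio: 0.8163/0.4505 = 1.81.

1.81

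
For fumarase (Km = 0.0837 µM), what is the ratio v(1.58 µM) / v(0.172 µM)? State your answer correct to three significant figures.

1.41

The fractional saturations are [S]/(Km+[S]) = 0.172/0.2557 = 0.6727 and 1.58/1.664 = 0.9497.
v₂/v₁ is just their ratio: 0.9497/0.6727 = 1.41.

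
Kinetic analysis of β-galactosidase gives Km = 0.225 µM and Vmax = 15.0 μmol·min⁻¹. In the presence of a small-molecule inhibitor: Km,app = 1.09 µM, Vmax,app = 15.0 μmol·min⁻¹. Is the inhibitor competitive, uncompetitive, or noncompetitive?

competitive

Km increases (0.225 → 1.09 µM) while Vmax is unchanged — the hallmark of competitive inhibition.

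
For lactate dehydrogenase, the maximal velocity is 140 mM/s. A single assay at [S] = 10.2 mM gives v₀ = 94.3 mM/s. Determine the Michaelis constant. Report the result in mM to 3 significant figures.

From v = Vmax[S]/(Km+[S]), Km = [S](Vmax − v)/v.
Km = 10.2 × (140 − 94.3) / 94.3 = 466.1/94.3 = 4.94 mM.

4.94 mM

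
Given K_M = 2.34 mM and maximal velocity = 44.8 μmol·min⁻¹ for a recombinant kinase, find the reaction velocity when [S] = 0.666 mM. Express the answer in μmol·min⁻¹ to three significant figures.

9.93 μmol·min⁻¹

v = Vmax·[S]/(Km + [S]) = 44.8 × 0.666 / (2.34 + 0.666)
  = 29.84 / 3.006 = 9.93 μmol·min⁻¹.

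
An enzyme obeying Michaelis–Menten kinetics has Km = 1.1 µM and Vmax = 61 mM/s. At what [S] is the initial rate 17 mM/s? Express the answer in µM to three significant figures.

The required fractional saturation is v/Vmax = 17/61 = 0.2787.
Then [S]/(Km+[S]) = 0.2787 ⇒ [S] = 1.1 × 0.2787/(1 − 0.2787) = 0.425 µM.

0.425 µM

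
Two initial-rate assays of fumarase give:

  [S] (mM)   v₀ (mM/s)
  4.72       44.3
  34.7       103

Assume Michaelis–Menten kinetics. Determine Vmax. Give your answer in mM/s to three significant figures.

In reciprocal form, 1/v = (Km/Vmax)·(1/[S]) + 1/Vmax. The two points give (1/[S], 1/v) = (0.2119, 0.02257) and (0.02882, 0.009709).
Slope = (0.02257 − 0.009709)/(0.2119 − 0.02882) = 0.07028; intercept = 0.02257 − 0.07028×0.2119 = 0.007683.
Vmax = 1/intercept = 130 mM/s; Km = slope × Vmax = 0.07028 × 130 = 9.15 mM.

130 mM/s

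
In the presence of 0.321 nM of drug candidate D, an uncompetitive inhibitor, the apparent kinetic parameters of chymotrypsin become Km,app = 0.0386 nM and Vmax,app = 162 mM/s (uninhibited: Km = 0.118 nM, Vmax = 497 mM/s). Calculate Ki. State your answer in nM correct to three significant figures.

0.155 nM

Uncompetitive: Vmax,app = Vmax/α (and Km,app = Km/α) with α = 1 + [I]/Ki.
α = Vmax/Vmax,app = 497/162 = 3.068.
Ki = [I]/(α − 1) = 0.321/2.068 = 0.155 nM.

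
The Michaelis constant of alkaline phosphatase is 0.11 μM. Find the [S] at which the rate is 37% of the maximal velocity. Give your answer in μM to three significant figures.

v/Vmax = [S]/(Km+[S]) = 0.37, so [S] = Km·0.37/(1 − 0.37) = 0.11 × 0.5873.
[S] = 0.0646 μM.

0.0646 μM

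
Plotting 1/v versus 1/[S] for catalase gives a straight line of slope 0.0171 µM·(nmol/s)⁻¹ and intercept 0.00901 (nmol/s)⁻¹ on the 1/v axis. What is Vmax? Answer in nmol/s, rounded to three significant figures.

111 nmol/s

The y-intercept of a Lineweaver–Burk plot equals 1/Vmax, so Vmax = 1/0.00901 = 111 nmol/s.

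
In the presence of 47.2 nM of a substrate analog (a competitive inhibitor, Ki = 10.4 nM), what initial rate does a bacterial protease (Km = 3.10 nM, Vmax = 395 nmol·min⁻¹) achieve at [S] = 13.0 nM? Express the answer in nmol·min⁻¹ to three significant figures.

With α = 1 + [I]/Ki = 1 + 47.2/10.4 = 5.538, the competitive rate law is v = Vmax[S] / (αKm + [S]).
v = 395×13.0 / (5.538×3.10 + 13.0) = 5135/30.17 = 170 nmol·min⁻¹.

170 nmol·min⁻¹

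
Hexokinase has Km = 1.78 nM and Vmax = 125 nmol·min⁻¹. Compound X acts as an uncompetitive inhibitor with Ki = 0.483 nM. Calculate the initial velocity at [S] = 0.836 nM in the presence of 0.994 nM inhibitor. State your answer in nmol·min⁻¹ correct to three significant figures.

24.1 nmol·min⁻¹

α = 1 + [I]/Ki = 1 + 0.994/0.483 = 3.058.
For an uncompetitive inhibitor, both parameters are divided by α, giving Vmax/α and Km/α: Km,app = 0.582 nM, Vmax,app = 40.9 nmol·min⁻¹.
v = Vmax,app·[S]/(Km,app + [S]) = 40.9 × 0.836/(0.582 + 0.836) = 24.1 nmol·min⁻¹.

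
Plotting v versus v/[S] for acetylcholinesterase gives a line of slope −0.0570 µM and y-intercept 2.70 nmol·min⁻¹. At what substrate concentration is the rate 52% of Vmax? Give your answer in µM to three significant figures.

0.0618 µM

The Eadie–Hofstee slope gives Km = 0.0570 µM (slope = −Km).
v/Vmax = [S]/(Km+[S]) = 0.52 ⇒ [S] = Km·0.52/(1−0.52) = 0.0570 × 1.083 = 0.0618 µM.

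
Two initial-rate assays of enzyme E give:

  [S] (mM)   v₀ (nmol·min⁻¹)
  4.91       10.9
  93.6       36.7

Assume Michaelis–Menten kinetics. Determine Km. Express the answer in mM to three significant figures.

14.1 mM

In reciprocal form, 1/v = (Km/Vmax)·(1/[S]) + 1/Vmax. The two points give (1/[S], 1/v) = (0.2037, 0.09174) and (0.01068, 0.02725).
Slope = (0.09174 − 0.02725)/(0.2037 − 0.01068) = 0.3342; intercept = 0.09174 − 0.3342×0.2037 = 0.02368.
Vmax = 1/intercept = 42.2 nmol·min⁻¹; Km = slope × Vmax = 0.3342 × 42.2 = 14.1 mM.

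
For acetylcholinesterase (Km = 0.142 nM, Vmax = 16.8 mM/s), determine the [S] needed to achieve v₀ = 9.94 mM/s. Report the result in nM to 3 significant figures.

Rearranging v = Vmax[S]/(Km+[S]) gives [S] = Km·v/(Vmax − v).
[S] = 0.142 × 9.94 / (16.8 − 9.94) = 1.411/6.860 = 0.206 nM.

0.206 nM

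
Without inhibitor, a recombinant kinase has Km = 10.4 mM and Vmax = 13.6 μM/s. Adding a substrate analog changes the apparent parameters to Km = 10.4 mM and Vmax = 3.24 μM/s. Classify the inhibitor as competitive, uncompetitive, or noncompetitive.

Vmax decreases (13.6 → 3.24 μM/s) while Km is unchanged — pure noncompetitive inhibition.

noncompetitive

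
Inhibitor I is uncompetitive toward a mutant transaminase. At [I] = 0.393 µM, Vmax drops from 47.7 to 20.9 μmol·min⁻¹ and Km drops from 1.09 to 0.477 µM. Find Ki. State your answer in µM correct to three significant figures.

0.306 µM

Uncompetitive: Vmax,app = Vmax/α (and Km,app = Km/α) with α = 1 + [I]/Ki.
α = Vmax/Vmax,app = 47.7/20.9 = 2.282.
Since α = 1 + [I]/Ki, [I]/Ki = 2.282 − 1 = 1.282 and Ki = 0.393/1.282 = 0.306 µM.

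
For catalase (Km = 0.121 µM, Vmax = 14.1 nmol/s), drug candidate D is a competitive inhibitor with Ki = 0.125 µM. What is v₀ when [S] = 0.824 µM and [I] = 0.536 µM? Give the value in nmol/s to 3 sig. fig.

7.94 nmol/s

With α = 1 + [I]/Ki = 1 + 0.536/0.125 = 5.288, the competitive rate law is v = Vmax[S] / (αKm + [S]).
v = 14.1×0.824 / (5.288×0.121 + 0.824) = 11.62/1.464 = 7.94 nmol/s.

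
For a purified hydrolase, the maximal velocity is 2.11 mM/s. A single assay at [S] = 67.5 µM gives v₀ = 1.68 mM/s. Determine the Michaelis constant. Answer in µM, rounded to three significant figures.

v/Vmax = 1.68/2.11 = 0.7962 = [S]/(Km+[S]).
So Km + [S] = [S]/0.7962 = 84.78 µM, giving Km = 84.78 − 67.5 = 17.3 µM.

17.3 µM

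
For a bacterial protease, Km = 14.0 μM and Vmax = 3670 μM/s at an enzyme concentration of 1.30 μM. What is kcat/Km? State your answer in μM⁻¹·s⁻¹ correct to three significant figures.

202 μM⁻¹·s⁻¹

kcat = Vmax/[E]total = 3670/1.30 = 2820 s⁻¹.
kcat/Km = 2820/14.0 = 202 μM⁻¹·s⁻¹.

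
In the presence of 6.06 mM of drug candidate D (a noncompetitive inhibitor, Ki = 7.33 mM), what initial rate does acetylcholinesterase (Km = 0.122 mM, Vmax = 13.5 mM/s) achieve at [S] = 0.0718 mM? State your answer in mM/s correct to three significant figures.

2.74 mM/s

With α = 1 + [I]/Ki = 1 + 6.06/7.33 = 1.827, the noncompetitive rate law is v = (Vmax/α)·[S] / (Km + [S]).
v = (13.5/1.827)×0.0718 / (0.122 + 0.0718) = 0.5306/0.1938 = 2.74 mM/s.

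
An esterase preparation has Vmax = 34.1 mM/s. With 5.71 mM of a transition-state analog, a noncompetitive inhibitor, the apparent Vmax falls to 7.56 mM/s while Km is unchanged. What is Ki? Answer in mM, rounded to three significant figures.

Noncompetitive: Vmax,app = Vmax/α with α = 1 + [I]/Ki.
α = Vmax/Vmax,app = 34.1/7.56 = 4.511.
Ki = [I]/(α − 1) = 5.71/3.511 = 1.63 mM.

1.63 mM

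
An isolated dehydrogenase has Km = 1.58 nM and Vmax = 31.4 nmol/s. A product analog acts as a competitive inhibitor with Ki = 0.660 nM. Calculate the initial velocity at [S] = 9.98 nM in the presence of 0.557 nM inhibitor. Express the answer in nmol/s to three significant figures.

α = 1 + [I]/Ki = 1 + 0.557/0.660 = 1.844.
For a competitive inhibitor, Vmax is unchanged and the apparent Km becomes α·Km: Km,app = 2.91 nM, Vmax,app = 31.4 nmol/s.
v = Vmax,app·[S]/(Km,app + [S]) = 31.4 × 9.98/(2.91 + 9.98) = 24.3 nmol/s.

24.3 nmol/s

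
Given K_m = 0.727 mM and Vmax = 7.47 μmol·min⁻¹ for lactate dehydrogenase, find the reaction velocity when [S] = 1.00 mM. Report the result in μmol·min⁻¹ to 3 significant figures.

[S]/(Km+[S]) = 1.00/1.727 = 0.5790, the fractional saturation.
v = 0.5790 × Vmax = 0.5790 × 7.47 = 4.33 μmol·min⁻¹.

4.33 μmol·min⁻¹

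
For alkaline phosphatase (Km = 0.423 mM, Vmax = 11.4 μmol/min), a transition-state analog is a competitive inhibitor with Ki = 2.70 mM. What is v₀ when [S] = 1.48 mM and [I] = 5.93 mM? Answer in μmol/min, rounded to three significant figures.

α = 1 + [I]/Ki = 1 + 5.93/2.70 = 3.196.
For a competitive inhibitor, Vmax is unchanged and the apparent Km becomes α·Km: Km,app = 1.35 mM, Vmax,app = 11.4 μmol/min.
v = Vmax,app·[S]/(Km,app + [S]) = 11.4 × 1.48/(1.35 + 1.48) = 5.96 μmol/min.

5.96 μmol/min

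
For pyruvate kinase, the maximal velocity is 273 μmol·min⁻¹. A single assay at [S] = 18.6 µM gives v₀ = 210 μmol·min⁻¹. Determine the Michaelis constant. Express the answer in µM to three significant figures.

5.58 µM

v/Vmax = 210/273 = 0.7692 = [S]/(Km+[S]).
So Km + [S] = [S]/0.7692 = 24.18 µM, giving Km = 24.18 − 18.6 = 5.58 µM.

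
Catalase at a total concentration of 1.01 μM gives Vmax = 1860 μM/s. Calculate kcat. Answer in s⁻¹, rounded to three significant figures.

1840 s⁻¹

kcat = Vmax/[E]total = 1860 μM/s / 1.01 μM = 1840 s⁻¹.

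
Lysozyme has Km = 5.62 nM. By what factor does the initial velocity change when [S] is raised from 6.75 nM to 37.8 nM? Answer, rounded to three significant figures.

Since Vmax cancels, v₂/v₁ = [S]₂(Km+[S]₁) / [S]₁(Km+[S]₂).
= 37.8×(5.62+6.75) / (6.75×(5.62+37.8)) = 467.6/293.1 = 1.60.

1.60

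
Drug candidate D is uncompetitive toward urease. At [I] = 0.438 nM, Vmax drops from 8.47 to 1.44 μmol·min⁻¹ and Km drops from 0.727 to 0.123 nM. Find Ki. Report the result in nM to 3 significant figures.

Uncompetitive: Vmax,app = Vmax/α (and Km,app = Km/α) with α = 1 + [I]/Ki.
α = Vmax/Vmax,app = 8.47/1.44 = 5.882.
Since α = 1 + [I]/Ki, [I]/Ki = 5.882 − 1 = 4.882 and Ki = 0.438/4.882 = 0.0897 nM.

0.0897 nM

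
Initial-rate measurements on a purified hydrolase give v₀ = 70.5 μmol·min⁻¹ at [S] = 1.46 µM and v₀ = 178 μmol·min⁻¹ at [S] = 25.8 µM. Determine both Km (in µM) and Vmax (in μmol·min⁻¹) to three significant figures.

Km = 2.60 µM; Vmax = 196 μmol·min⁻¹

In reciprocal form, 1/v = (Km/Vmax)·(1/[S]) + 1/Vmax. The two points give (1/[S], 1/v) = (0.6849, 0.01418) and (0.03876, 0.005618).
Slope = (0.01418 − 0.005618)/(0.6849 − 0.03876) = 0.01326; intercept = 0.01418 − 0.01326×0.6849 = 0.005104.
Vmax = 1/intercept = 196 μmol·min⁻¹; Km = slope × Vmax = 0.01326 × 196 = 2.60 µM.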